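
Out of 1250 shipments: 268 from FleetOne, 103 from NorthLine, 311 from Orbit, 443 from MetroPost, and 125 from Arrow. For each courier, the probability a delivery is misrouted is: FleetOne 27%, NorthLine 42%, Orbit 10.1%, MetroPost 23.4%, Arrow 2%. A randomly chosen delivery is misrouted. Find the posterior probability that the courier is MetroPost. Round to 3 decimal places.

0.409

Prior × likelihood for each hypothesis:
  FleetOne: 0.2144 × 0.27 = 0.057888
  NorthLine: 0.0824 × 0.42 = 0.034608
  Orbit: 0.2488 × 0.101 = 0.0251288
  MetroPost: 0.3544 × 0.234 = 0.0829296
  Arrow: 0.1 × 0.02 = 0.002
Sum = 0.2025544.
P(MetroPost | evidence) = 0.0829296 / 0.2025544 ≈ 0.409.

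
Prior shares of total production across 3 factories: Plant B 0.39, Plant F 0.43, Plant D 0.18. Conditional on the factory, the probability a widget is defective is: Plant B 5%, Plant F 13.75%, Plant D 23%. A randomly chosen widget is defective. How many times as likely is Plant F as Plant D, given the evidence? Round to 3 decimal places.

Unnormalized posteriors (prior × likelihood):
  Plant B: 0.39 × 0.05 = 0.0195
  Plant F: 0.43 × 0.1375 = 0.059125
  Plant D: 0.18 × 0.23 = 0.0414
Sum = 0.120025.
The ratio is 0.059125 / 0.0414 (the normalizer cancels) = 1.428.

1.428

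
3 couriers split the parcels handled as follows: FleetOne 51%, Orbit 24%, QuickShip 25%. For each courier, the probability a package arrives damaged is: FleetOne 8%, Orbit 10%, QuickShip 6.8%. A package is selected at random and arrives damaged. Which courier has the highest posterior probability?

FleetOne

By Bayes' rule, posterior ∝ prior × likelihood:
  FleetOne: 0.51 × 0.08 = 0.0408
  Orbit: 0.24 × 0.1 = 0.024
  QuickShip: 0.25 × 0.068 = 0.017
Normalizing constant = 0.0818.
Largest term belongs to FleetOne, so FleetOne is most probable.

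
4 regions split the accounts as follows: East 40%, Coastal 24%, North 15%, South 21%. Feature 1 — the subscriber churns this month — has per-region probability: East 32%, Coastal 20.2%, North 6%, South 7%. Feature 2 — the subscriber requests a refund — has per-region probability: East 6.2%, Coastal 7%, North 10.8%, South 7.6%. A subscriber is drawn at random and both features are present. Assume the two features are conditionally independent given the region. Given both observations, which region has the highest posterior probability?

Compute prior × likelihood for every hypothesis:
  East: 0.4 × 0.32 × 0.062 = 0.007936
  Coastal: 0.24 × 0.202 × 0.07 = 0.0033936
  North: 0.15 × 0.06 × 0.108 = 0.000972
  South: 0.21 × 0.07 × 0.076 = 0.0011172
Normalizing constant = 0.0134188.
Largest term belongs to East, so East is most probable.

East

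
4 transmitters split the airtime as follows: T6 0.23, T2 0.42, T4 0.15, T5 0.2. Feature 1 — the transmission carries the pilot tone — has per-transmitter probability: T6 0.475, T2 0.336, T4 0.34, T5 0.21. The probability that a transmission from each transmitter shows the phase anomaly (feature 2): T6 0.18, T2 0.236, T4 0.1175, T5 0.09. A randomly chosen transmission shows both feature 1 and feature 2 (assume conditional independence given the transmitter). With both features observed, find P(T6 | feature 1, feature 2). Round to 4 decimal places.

Prior × likelihood for each hypothesis:
  T6: 0.23 × 0.475 × 0.18 = 0.019665
  T2: 0.42 × 0.336 × 0.236 = 0.03330432
  T4: 0.15 × 0.34 × 0.1175 = 0.0059925
  T5: 0.2 × 0.21 × 0.09 = 0.00378
Normalizing constant = 0.06274182.
P(T6 | evidence) = 0.019665 / 0.06274182 ≈ 0.3134.

0.3134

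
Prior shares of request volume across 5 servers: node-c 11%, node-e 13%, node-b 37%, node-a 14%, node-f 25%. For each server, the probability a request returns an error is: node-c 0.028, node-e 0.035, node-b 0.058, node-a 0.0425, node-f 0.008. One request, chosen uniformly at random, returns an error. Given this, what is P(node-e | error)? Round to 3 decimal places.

0.123

Unnormalized posteriors (prior × likelihood):
  node-c: 0.11 × 0.028 = 0.00308
  node-e: 0.13 × 0.035 = 0.00455
  node-b: 0.37 × 0.058 = 0.02146
  node-a: 0.14 × 0.0425 = 0.00595
  node-f: 0.25 × 0.008 = 0.002
Total = 0.03704.
P(node-e | evidence) = 0.00455 / 0.03704 ≈ 0.123.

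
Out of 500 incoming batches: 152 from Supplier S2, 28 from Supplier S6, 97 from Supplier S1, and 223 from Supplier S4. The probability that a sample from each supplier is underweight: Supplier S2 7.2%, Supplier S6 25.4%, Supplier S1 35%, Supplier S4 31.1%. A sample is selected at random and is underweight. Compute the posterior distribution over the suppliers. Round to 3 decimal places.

Prior × likelihood for each hypothesis:
  Supplier S2: 0.304 × 0.072 = 0.021888
  Supplier S6: 0.056 × 0.254 = 0.014224
  Supplier S1: 0.194 × 0.35 = 0.0679
  Supplier S4: 0.446 × 0.311 = 0.138706
Normalizing constant = 0.242718.
P(Supplier S2 | underweight) = 0.021888/0.242718 ≈ 0.090
P(Supplier S6 | underweight) = 0.014224/0.242718 ≈ 0.059
P(Supplier S1 | underweight) = 0.0679/0.242718 ≈ 0.280
P(Supplier S4 | underweight) = 0.138706/0.242718 ≈ 0.571
(Check: 0.090+0.059+0.280+0.571 = 1.000.)

Supplier S2 0.090, Supplier S6 0.059, Supplier S1 0.280, Supplier S4 0.571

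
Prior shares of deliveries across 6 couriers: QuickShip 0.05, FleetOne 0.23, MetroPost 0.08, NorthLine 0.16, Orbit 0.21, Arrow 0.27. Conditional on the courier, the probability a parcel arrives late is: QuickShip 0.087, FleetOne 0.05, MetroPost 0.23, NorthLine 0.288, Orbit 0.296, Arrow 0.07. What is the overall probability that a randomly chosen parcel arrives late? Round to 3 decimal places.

By Bayes' rule, posterior ∝ prior × likelihood:
  QuickShip: 0.05 × 0.087 = 0.00435
  FleetOne: 0.23 × 0.05 = 0.0115
  MetroPost: 0.08 × 0.23 = 0.0184
  NorthLine: 0.16 × 0.288 = 0.04608
  Orbit: 0.21 × 0.296 = 0.06216
  Arrow: 0.27 × 0.07 = 0.0189
P(late) = 0.00435 + 0.0115 + 0.0184 + 0.04608 + 0.06216 + 0.0189 = 0.16139 → 0.161.

0.161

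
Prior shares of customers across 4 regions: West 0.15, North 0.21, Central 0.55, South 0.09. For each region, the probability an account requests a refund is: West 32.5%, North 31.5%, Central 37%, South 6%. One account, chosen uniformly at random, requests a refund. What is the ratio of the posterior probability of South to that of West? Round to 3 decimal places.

By Bayes' rule, posterior ∝ prior × likelihood:
  West: 0.15 × 0.325 = 0.04875
  North: 0.21 × 0.315 = 0.06615
  Central: 0.55 × 0.37 = 0.2035
  South: 0.09 × 0.06 = 0.0054
Sum = 0.3238.
The ratio is 0.0054 / 0.04875 (the normalizer cancels) = 0.111.

0.111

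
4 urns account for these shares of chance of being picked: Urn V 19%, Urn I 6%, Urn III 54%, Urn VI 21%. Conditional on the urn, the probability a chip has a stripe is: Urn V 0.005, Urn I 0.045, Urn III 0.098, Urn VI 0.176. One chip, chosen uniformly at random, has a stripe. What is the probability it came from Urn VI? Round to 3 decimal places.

0.395

Compute prior × likelihood for every hypothesis:
  Urn V: 0.19 × 0.005 = 0.00095
  Urn I: 0.06 × 0.045 = 0.0027
  Urn III: 0.54 × 0.098 = 0.05292
  Urn VI: 0.21 × 0.176 = 0.03696
Total = 0.09353.
P(Urn VI | evidence) = 0.03696 / 0.09353 ≈ 0.395.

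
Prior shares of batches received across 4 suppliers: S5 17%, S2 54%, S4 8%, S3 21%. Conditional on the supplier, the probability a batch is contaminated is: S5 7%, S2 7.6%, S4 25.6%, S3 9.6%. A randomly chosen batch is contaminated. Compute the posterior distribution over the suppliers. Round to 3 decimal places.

S5 0.127, S2 0.439, S4 0.219, S3 0.215

By Bayes' rule, posterior ∝ prior × likelihood:
  S5: 0.17 × 0.07 = 0.0119
  S2: 0.54 × 0.076 = 0.04104
  S4: 0.08 × 0.256 = 0.02048
  S3: 0.21 × 0.096 = 0.02016
Normalizing constant = 0.09358.
P(S5 | contaminated) = 0.0119/0.09358 ≈ 0.127
P(S2 | contaminated) = 0.04104/0.09358 ≈ 0.439
P(S4 | contaminated) = 0.02048/0.09358 ≈ 0.219
P(S3 | contaminated) = 0.02016/0.09358 ≈ 0.215
(Check: 0.127+0.439+0.219+0.215 = 1.000.)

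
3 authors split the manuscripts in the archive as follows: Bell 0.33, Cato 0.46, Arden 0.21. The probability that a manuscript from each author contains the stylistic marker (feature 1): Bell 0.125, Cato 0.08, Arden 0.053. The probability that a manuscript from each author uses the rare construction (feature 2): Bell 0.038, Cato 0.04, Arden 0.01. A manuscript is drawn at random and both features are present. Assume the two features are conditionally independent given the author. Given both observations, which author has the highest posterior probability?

Prior × likelihood for each hypothesis:
  Bell: 0.33 × 0.125 × 0.038 = 0.0015675
  Cato: 0.46 × 0.08 × 0.04 = 0.001472
  Arden: 0.21 × 0.053 × 0.01 = 0.0001113
Sum = 0.0031508.
Largest term belongs to Bell, so Bell is most probable.

Bell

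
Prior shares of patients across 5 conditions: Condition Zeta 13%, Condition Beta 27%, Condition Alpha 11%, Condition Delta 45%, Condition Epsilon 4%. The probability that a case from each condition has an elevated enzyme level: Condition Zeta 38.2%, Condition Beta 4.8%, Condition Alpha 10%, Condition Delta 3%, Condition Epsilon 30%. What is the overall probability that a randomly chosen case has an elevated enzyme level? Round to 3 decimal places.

By Bayes' rule, posterior ∝ prior × likelihood:
  Condition Zeta: 0.13 × 0.382 = 0.04966
  Condition Beta: 0.27 × 0.048 = 0.01296
  Condition Alpha: 0.11 × 0.1 = 0.011
  Condition Delta: 0.45 × 0.03 = 0.0135
  Condition Epsilon: 0.04 × 0.3 = 0.012
P(elevated) = 0.04966 + 0.01296 + 0.011 + 0.0135 + 0.012 = 0.09912 → 0.099.

0.099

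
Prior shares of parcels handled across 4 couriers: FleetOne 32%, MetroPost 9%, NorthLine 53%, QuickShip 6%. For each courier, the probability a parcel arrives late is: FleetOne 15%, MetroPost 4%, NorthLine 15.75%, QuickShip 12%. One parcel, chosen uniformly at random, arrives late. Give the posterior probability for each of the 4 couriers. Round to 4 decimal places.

FleetOne 0.3374, MetroPost 0.0253, NorthLine 0.5867, QuickShip 0.0506

Prior × likelihood for each hypothesis:
  FleetOne: 0.32 × 0.15 = 0.048
  MetroPost: 0.09 × 0.04 = 0.0036
  NorthLine: 0.53 × 0.1575 = 0.083475
  QuickShip: 0.06 × 0.12 = 0.0072
Sum = 0.142275.
P(FleetOne | late) = 0.048/0.142275 ≈ 0.3374
P(MetroPost | late) = 0.0036/0.142275 ≈ 0.0253
P(NorthLine | late) = 0.083475/0.142275 ≈ 0.5867
P(QuickShip | late) = 0.0072/0.142275 ≈ 0.0506
(Check: 0.3374+0.0253+0.5867+0.0506 = 1.0000.)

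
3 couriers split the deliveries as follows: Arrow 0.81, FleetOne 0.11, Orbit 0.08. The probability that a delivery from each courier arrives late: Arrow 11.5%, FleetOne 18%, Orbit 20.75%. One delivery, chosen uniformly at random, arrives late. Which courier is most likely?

Arrow

Compute prior × likelihood for every hypothesis:
  Arrow: 0.81 × 0.115 = 0.09315
  FleetOne: 0.11 × 0.18 = 0.0198
  Orbit: 0.08 × 0.2075 = 0.0166
Sum = 0.12955.
Largest term belongs to Arrow, so Arrow is most probable.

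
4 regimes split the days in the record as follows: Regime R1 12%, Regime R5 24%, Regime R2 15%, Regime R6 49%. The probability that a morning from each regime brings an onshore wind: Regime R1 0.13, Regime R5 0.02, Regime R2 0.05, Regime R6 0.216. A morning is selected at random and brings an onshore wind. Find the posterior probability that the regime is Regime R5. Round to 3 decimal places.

0.036

Unnormalized posteriors (prior × likelihood):
  Regime R1: 0.12 × 0.13 = 0.0156
  Regime R5: 0.24 × 0.02 = 0.0048
  Regime R2: 0.15 × 0.05 = 0.0075
  Regime R6: 0.49 × 0.216 = 0.10584
Normalizing constant = 0.13374.
P(Regime R5 | evidence) = 0.0048 / 0.13374 ≈ 0.036.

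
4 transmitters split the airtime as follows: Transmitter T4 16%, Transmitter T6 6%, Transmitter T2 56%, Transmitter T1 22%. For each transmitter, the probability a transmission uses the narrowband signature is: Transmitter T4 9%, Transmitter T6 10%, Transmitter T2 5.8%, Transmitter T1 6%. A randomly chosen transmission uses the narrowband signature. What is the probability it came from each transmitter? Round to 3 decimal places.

Transmitter T4 0.218, Transmitter T6 0.091, Transmitter T2 0.492, Transmitter T1 0.200

By Bayes' rule, posterior ∝ prior × likelihood:
  Transmitter T4: 0.16 × 0.09 = 0.0144
  Transmitter T6: 0.06 × 0.1 = 0.006
  Transmitter T2: 0.56 × 0.058 = 0.03248
  Transmitter T1: 0.22 × 0.06 = 0.0132
Total = 0.06608.
P(Transmitter T4 | narrowband) = 0.0144/0.06608 ≈ 0.218
P(Transmitter T6 | narrowband) = 0.006/0.06608 ≈ 0.091
P(Transmitter T2 | narrowband) = 0.03248/0.06608 ≈ 0.492
P(Transmitter T1 | narrowband) = 0.0132/0.06608 ≈ 0.200
(Check: 0.218+0.091+0.492+0.200 = 1.001.)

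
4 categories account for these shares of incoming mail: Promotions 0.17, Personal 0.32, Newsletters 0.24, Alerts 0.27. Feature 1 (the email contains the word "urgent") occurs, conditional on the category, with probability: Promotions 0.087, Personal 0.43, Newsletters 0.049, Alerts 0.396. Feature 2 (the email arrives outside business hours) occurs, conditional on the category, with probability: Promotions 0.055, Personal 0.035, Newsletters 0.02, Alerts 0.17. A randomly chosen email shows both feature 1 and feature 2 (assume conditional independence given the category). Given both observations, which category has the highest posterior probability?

Alerts

Compute prior × likelihood for every hypothesis:
  Promotions: 0.17 × 0.087 × 0.055 = 0.00081345
  Personal: 0.32 × 0.43 × 0.035 = 0.004816
  Newsletters: 0.24 × 0.049 × 0.02 = 0.0002352
  Alerts: 0.27 × 0.396 × 0.17 = 0.0181764
Sum = 0.02404105.
Largest term belongs to Alerts, so Alerts is most probable.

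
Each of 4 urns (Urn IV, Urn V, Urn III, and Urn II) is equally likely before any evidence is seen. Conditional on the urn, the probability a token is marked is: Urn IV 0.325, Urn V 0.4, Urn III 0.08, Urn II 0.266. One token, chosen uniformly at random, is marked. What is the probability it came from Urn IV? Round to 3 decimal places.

Since the prior is uniform, the posterior is proportional to the likelihood:
  Urn IV: 0.325
  Urn V: 0.4
  Urn III: 0.08
  Urn II: 0.266
Normalizing constant = 1.071.
P(Urn IV | evidence) = 0.325 / 1.071 ≈ 0.303.

0.303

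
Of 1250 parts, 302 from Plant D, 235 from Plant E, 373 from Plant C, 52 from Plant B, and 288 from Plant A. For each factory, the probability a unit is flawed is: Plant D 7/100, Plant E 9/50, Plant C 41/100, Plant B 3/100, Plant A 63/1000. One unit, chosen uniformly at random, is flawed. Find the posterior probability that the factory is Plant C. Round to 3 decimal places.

Compute prior × likelihood for every hypothesis:
  Plant D: 0.2416 × 0.07 = 0.016912
  Plant E: 0.188 × 0.18 = 0.03384
  Plant C: 0.2984 × 0.41 = 0.122344
  Plant B: 0.0416 × 0.03 = 0.001248
  Plant A: 0.2304 × 0.063 = 0.0145152
Total = 0.1888592.
P(Plant C | evidence) = 0.122344 / 0.1888592 ≈ 0.648.

0.648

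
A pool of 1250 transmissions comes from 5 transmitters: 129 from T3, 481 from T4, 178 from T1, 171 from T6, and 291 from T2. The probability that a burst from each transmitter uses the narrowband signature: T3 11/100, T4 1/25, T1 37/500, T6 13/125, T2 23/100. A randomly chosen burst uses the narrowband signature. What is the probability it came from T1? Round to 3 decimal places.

0.100

Unnormalized posteriors (prior × likelihood):
  T3: 0.1032 × 0.11 = 0.011352
  T4: 0.3848 × 0.04 = 0.015392
  T1: 0.1424 × 0.074 = 0.0105376
  T6: 0.1368 × 0.104 = 0.0142272
  T2: 0.2328 × 0.23 = 0.053544
Sum = 0.1050528.
P(T1 | evidence) = 0.0105376 / 0.1050528 ≈ 0.100.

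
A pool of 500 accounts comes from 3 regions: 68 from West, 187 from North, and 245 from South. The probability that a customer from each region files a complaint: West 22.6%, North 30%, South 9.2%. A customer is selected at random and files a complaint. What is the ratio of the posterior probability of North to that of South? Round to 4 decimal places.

By Bayes' rule, posterior ∝ prior × likelihood:
  West: 0.136 × 0.226 = 0.030736
  North: 0.374 × 0.3 = 0.1122
  South: 0.49 × 0.092 = 0.04508
Normalizing constant = 0.188016.
The ratio is 0.1122 / 0.04508 (the normalizer cancels) = 2.4889.

2.4889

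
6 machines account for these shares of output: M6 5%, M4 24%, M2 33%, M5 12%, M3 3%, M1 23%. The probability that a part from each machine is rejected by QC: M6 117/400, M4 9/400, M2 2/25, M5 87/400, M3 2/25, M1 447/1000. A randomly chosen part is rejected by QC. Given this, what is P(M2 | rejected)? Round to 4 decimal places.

Unnormalized posteriors (prior × likelihood):
  M6: 0.05 × 0.2925 = 0.014625
  M4: 0.24 × 0.0225 = 0.0054
  M2: 0.33 × 0.08 = 0.0264
  M5: 0.12 × 0.2175 = 0.0261
  M3: 0.03 × 0.08 = 0.0024
  M1: 0.23 × 0.447 = 0.10281
Sum = 0.177735.
P(M2 | evidence) = 0.0264 / 0.177735 ≈ 0.1485.

0.1485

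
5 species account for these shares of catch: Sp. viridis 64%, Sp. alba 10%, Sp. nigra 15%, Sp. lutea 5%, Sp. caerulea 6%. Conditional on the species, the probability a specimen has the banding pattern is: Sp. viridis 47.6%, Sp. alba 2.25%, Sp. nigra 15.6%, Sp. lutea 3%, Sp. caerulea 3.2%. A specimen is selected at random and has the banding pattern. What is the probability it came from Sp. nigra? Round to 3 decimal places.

By Bayes' rule, posterior ∝ prior × likelihood:
  Sp. viridis: 0.64 × 0.476 = 0.30464
  Sp. alba: 0.1 × 0.0225 = 0.00225
  Sp. nigra: 0.15 × 0.156 = 0.0234
  Sp. lutea: 0.05 × 0.03 = 0.0015
  Sp. caerulea: 0.06 × 0.032 = 0.00192
Normalizing constant = 0.33371.
P(Sp. nigra | evidence) = 0.0234 / 0.33371 ≈ 0.070.

0.070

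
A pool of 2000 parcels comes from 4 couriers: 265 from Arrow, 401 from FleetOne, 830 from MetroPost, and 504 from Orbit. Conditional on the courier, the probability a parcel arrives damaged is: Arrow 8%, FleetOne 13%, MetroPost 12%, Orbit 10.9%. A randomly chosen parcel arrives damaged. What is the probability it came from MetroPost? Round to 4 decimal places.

Unnormalized posteriors (prior × likelihood):
  Arrow: 0.1325 × 0.08 = 0.0106
  FleetOne: 0.2005 × 0.13 = 0.026065
  MetroPost: 0.415 × 0.12 = 0.0498
  Orbit: 0.252 × 0.109 = 0.027468
Normalizing constant = 0.113933.
P(MetroPost | evidence) = 0.0498 / 0.113933 ≈ 0.4371.

0.4371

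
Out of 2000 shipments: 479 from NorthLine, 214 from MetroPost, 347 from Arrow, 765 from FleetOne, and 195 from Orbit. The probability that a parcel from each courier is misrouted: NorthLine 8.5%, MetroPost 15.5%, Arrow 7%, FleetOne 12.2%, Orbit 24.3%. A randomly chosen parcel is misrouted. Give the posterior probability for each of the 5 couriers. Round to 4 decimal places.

Compute prior × likelihood for every hypothesis:
  NorthLine: 0.2395 × 0.085 = 0.0203575
  MetroPost: 0.107 × 0.155 = 0.016585
  Arrow: 0.1735 × 0.07 = 0.012145
  FleetOne: 0.3825 × 0.122 = 0.046665
  Orbit: 0.0975 × 0.243 = 0.0236925
Sum = 0.119445.
P(NorthLine | misrouted) = 0.0203575/0.119445 ≈ 0.1704
P(MetroPost | misrouted) = 0.016585/0.119445 ≈ 0.1389
P(Arrow | misrouted) = 0.012145/0.119445 ≈ 0.1017
P(FleetOne | misrouted) = 0.046665/0.119445 ≈ 0.3907
P(Orbit | misrouted) = 0.0236925/0.119445 ≈ 0.1984

NorthLine 0.1704, MetroPost 0.1389, Arrow 0.1017, FleetOne 0.3907, Orbit 0.1984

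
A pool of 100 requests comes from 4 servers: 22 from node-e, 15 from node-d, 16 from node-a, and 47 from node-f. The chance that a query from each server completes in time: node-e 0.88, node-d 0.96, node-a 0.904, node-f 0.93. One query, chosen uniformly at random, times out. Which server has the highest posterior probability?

node-f

Taking complements, P(timeout | each) = node-e 0.12, node-d 0.04, node-a 0.096, node-f 0.07.
Compute prior × likelihood for every hypothesis:
  node-e: 0.22 × 0.12 = 0.0264
  node-d: 0.15 × 0.04 = 0.006
  node-a: 0.16 × 0.096 = 0.01536
  node-f: 0.47 × 0.07 = 0.0329
Sum = 0.08066.
Largest term belongs to node-f, so node-f is most probable.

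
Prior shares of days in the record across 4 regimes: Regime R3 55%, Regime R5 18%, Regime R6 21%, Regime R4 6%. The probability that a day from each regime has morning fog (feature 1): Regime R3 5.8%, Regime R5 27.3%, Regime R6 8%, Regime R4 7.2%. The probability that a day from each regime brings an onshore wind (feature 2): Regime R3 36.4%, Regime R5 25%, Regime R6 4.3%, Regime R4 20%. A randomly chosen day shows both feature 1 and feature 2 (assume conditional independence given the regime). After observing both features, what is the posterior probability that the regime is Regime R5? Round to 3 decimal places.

0.482

Prior × likelihood for each hypothesis:
  Regime R3: 0.55 × 0.058 × 0.364 = 0.0116116
  Regime R5: 0.18 × 0.273 × 0.25 = 0.012285
  Regime R6: 0.21 × 0.08 × 0.043 = 0.0007224
  Regime R4: 0.06 × 0.072 × 0.2 = 0.000864
Total = 0.025483.
P(Regime R5 | evidence) = 0.012285 / 0.025483 ≈ 0.482.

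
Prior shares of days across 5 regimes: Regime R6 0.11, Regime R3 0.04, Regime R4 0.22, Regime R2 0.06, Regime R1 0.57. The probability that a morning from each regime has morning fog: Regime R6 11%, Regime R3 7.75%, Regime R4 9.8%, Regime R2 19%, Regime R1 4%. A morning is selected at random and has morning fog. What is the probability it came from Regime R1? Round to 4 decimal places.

Compute prior × likelihood for every hypothesis:
  Regime R6: 0.11 × 0.11 = 0.0121
  Regime R3: 0.04 × 0.0775 = 0.0031
  Regime R4: 0.22 × 0.098 = 0.02156
  Regime R2: 0.06 × 0.19 = 0.0114
  Regime R1: 0.57 × 0.04 = 0.0228
Normalizing constant = 0.07096.
P(Regime R1 | evidence) = 0.0228 / 0.07096 ≈ 0.3213.

0.3213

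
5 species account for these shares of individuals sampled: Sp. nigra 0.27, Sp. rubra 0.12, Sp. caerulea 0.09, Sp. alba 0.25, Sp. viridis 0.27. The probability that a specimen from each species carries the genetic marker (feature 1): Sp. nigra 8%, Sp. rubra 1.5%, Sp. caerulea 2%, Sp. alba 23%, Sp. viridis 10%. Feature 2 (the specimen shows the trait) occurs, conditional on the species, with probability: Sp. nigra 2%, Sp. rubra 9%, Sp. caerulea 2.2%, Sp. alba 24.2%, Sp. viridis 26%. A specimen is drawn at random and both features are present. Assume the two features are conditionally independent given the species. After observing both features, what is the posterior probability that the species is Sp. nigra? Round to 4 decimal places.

0.0200

Prior × likelihood for each hypothesis:
  Sp. nigra: 0.27 × 0.08 × 0.02 = 0.000432
  Sp. rubra: 0.12 × 0.015 × 0.09 = 0.000162
  Sp. caerulea: 0.09 × 0.02 × 0.022 = 0.0000396
  Sp. alba: 0.25 × 0.23 × 0.242 = 0.013915
  Sp. viridis: 0.27 × 0.1 × 0.26 = 0.00702
Normalizing constant = 0.0215686.
P(Sp. nigra | evidence) = 0.000432 / 0.0215686 ≈ 0.0200.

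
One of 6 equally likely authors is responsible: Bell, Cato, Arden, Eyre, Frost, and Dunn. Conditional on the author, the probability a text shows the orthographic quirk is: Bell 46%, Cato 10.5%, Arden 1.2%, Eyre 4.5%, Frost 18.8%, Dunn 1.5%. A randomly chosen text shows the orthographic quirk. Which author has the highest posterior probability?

Bell

With a uniform prior (1/6 each), posterior ∝ likelihood:
  Bell: 0.46
  Cato: 0.105
  Arden: 0.012
  Eyre: 0.045
  Frost: 0.188
  Dunn: 0.015
Normalizing constant = 0.825.
Largest term belongs to Bell, so Bell is most probable.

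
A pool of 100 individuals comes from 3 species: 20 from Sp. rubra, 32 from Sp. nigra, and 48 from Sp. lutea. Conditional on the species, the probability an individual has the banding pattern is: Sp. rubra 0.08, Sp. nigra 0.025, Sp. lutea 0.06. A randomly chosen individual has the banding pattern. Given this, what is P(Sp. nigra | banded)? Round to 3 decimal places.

Unnormalized posteriors (prior × likelihood):
  Sp. rubra: 0.2 × 0.08 = 0.016
  Sp. nigra: 0.32 × 0.025 = 0.008
  Sp. lutea: 0.48 × 0.06 = 0.0288
Normalizing constant = 0.0528.
P(Sp. nigra | evidence) = 0.008 / 0.0528 ≈ 0.152.

0.152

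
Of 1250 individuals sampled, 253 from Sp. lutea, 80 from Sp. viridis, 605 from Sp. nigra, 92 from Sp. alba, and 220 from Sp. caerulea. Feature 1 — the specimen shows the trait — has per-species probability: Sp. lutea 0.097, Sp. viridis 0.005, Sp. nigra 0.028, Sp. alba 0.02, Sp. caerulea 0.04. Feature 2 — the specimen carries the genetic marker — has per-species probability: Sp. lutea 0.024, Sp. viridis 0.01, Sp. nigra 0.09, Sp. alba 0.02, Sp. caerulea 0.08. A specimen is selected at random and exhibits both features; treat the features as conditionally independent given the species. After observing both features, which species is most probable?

Sp. nigra

By Bayes' rule, posterior ∝ prior × likelihood:
  Sp. lutea: 0.2024 × 0.097 × 0.024 = 0.0004711872
  Sp. viridis: 0.064 × 0.005 × 0.01 = 0.0000032
  Sp. nigra: 0.484 × 0.028 × 0.09 = 0.00121968
  Sp. alba: 0.0736 × 0.02 × 0.02 = 0.00002944
  Sp. caerulea: 0.176 × 0.04 × 0.08 = 0.0005632
Total = 0.0022867072.
Largest term belongs to Sp. nigra, so Sp. nigra is most probable.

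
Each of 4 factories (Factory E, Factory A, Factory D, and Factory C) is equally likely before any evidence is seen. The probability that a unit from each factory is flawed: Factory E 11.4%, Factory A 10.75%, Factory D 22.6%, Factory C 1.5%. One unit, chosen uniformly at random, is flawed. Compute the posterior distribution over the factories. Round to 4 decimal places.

Factory E 0.2465, Factory A 0.2324, Factory D 0.4886, Factory C 0.0324

With a uniform prior (1/4 each), posterior ∝ likelihood:
  Factory E: 0.114
  Factory A: 0.1075
  Factory D: 0.226
  Factory C: 0.015
Total = 0.4625.
P(Factory E | flawed) = 0.114/0.4625 ≈ 0.2465
P(Factory A | flawed) = 0.1075/0.4625 ≈ 0.2324
P(Factory D | flawed) = 0.226/0.4625 ≈ 0.4886
P(Factory C | flawed) = 0.015/0.4625 ≈ 0.0324
(Check: 0.2465+0.2324+0.4886+0.0324 = 0.9999.)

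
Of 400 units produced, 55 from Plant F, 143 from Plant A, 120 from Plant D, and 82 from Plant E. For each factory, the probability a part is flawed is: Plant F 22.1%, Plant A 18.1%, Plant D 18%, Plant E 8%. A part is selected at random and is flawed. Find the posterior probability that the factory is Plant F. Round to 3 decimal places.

0.184

Prior × likelihood for each hypothesis:
  Plant F: 0.1375 × 0.221 = 0.0303875
  Plant A: 0.3575 × 0.181 = 0.0647075
  Plant D: 0.3 × 0.18 = 0.054
  Plant E: 0.205 × 0.08 = 0.0164
Normalizing constant = 0.165495.
P(Plant F | evidence) = 0.0303875 / 0.165495 ≈ 0.184.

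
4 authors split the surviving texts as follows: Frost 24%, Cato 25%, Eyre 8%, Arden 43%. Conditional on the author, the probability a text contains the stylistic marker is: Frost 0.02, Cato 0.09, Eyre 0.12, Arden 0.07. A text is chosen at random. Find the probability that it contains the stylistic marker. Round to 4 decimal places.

0.0670

Compute prior × likelihood for every hypothesis:
  Frost: 0.24 × 0.02 = 0.0048
  Cato: 0.25 × 0.09 = 0.0225
  Eyre: 0.08 × 0.12 = 0.0096
  Arden: 0.43 × 0.07 = 0.0301
P(marker) = 0.0048 + 0.0225 + 0.0096 + 0.0301 = 0.067 → 0.0670.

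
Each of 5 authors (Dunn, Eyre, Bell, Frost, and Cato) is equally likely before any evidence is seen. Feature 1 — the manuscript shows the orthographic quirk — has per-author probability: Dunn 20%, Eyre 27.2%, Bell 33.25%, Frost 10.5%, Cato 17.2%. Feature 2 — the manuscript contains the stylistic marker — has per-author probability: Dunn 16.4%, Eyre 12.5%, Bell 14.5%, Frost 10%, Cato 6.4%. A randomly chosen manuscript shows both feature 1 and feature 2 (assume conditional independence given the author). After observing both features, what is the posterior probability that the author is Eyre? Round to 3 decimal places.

0.249

With a uniform prior (1/5 each), posterior ∝ likelihood:
  Dunn: 0.2 × 0.164 = 0.0328
  Eyre: 0.272 × 0.125 = 0.034
  Bell: 0.3325 × 0.145 = 0.0482125
  Frost: 0.105 × 0.1 = 0.0105
  Cato: 0.172 × 0.064 = 0.011008
Sum = 0.1365205.
P(Eyre | evidence) = 0.034 / 0.1365205 ≈ 0.249.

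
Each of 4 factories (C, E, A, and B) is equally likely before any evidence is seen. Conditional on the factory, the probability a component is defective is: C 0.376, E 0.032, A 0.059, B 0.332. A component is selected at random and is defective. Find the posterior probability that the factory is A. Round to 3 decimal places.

With a uniform prior (1/4 each), posterior ∝ likelihood:
  C: 0.376
  E: 0.032
  A: 0.059
  B: 0.332
Total = 0.799.
P(A | evidence) = 0.059 / 0.799 ≈ 0.074.

0.074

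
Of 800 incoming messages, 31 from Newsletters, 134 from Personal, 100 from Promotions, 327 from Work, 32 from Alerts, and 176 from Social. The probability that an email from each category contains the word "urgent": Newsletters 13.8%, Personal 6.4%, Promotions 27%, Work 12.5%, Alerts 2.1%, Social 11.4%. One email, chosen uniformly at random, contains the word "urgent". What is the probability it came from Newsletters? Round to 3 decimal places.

By Bayes' rule, posterior ∝ prior × likelihood:
  Newsletters: 0.03875 × 0.138 = 0.0053475
  Personal: 0.1675 × 0.064 = 0.01072
  Promotions: 0.125 × 0.27 = 0.03375
  Work: 0.40875 × 0.125 = 0.05109375
  Alerts: 0.04 × 0.021 = 0.00084
  Social: 0.22 × 0.114 = 0.02508
Total = 0.12683125.
P(Newsletters | evidence) = 0.0053475 / 0.12683125 ≈ 0.042.

0.042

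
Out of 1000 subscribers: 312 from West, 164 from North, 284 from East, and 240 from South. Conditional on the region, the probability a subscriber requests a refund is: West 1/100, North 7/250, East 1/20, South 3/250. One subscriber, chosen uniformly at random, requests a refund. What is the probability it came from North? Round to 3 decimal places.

Unnormalized posteriors (prior × likelihood):
  West: 0.312 × 0.01 = 0.00312
  North: 0.164 × 0.028 = 0.004592
  East: 0.284 × 0.05 = 0.0142
  South: 0.24 × 0.012 = 0.00288
Total = 0.024792.
P(North | evidence) = 0.004592 / 0.024792 ≈ 0.185.

0.185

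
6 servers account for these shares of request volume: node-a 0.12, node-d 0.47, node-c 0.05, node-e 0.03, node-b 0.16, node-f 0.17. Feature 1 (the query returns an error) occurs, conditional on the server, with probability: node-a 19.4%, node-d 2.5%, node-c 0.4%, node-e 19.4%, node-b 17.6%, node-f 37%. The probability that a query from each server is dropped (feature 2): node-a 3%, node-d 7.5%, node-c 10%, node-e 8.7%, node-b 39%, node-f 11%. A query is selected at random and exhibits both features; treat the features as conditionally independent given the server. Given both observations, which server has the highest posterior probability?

Compute prior × likelihood for every hypothesis:
  node-a: 0.12 × 0.194 × 0.03 = 0.0006984
  node-d: 0.47 × 0.025 × 0.075 = 0.00088125
  node-c: 0.05 × 0.004 × 0.1 = 0.00002
  node-e: 0.03 × 0.194 × 0.087 = 0.00050634
  node-b: 0.16 × 0.176 × 0.39 = 0.0109824
  node-f: 0.17 × 0.37 × 0.11 = 0.006919
Total = 0.02000739.
Largest term belongs to node-b, so node-b is most probable.

node-b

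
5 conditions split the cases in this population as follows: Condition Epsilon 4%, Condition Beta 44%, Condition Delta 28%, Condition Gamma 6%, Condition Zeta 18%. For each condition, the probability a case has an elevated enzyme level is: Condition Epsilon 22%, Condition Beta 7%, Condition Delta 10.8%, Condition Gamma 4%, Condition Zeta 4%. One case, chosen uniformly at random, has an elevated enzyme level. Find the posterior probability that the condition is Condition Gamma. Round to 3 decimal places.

By Bayes' rule, posterior ∝ prior × likelihood:
  Condition Epsilon: 0.04 × 0.22 = 0.0088
  Condition Beta: 0.44 × 0.07 = 0.0308
  Condition Delta: 0.28 × 0.108 = 0.03024
  Condition Gamma: 0.06 × 0.04 = 0.0024
  Condition Zeta: 0.18 × 0.04 = 0.0072
Total = 0.07944.
P(Condition Gamma | evidence) = 0.0024 / 0.07944 ≈ 0.030.

0.030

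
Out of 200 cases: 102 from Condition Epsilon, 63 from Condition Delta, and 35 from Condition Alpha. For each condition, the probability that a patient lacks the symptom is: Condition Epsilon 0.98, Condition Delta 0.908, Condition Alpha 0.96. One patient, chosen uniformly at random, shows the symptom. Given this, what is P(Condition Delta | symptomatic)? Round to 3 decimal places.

Taking complements, P(symptomatic | each) = Condition Epsilon 0.02, Condition Delta 0.092, Condition Alpha 0.04.
Unnormalized posteriors (prior × likelihood):
  Condition Epsilon: 0.51 × 0.02 = 0.0102
  Condition Delta: 0.315 × 0.092 = 0.02898
  Condition Alpha: 0.175 × 0.04 = 0.007
Normalizing constant = 0.04618.
P(Condition Delta | evidence) = 0.02898 / 0.04618 ≈ 0.628.

0.628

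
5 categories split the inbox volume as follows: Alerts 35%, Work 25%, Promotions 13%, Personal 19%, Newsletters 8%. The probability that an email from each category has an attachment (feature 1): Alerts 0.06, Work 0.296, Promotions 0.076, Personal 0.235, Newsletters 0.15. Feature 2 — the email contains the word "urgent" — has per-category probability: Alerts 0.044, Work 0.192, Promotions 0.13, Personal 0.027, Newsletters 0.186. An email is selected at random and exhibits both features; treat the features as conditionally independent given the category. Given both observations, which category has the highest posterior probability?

Compute prior × likelihood for every hypothesis:
  Alerts: 0.35 × 0.06 × 0.044 = 0.000924
  Work: 0.25 × 0.296 × 0.192 = 0.014208
  Promotions: 0.13 × 0.076 × 0.13 = 0.0012844
  Personal: 0.19 × 0.235 × 0.027 = 0.00120555
  Newsletters: 0.08 × 0.15 × 0.186 = 0.002232
Normalizing constant = 0.01985395.
Largest term belongs to Work, so Work is most probable.

Work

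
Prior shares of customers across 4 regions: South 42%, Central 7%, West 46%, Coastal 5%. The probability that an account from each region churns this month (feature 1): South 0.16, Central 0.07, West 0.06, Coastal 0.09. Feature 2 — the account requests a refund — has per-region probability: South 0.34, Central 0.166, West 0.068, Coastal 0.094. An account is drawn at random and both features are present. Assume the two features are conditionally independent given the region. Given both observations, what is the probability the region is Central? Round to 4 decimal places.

Prior × likelihood for each hypothesis:
  South: 0.42 × 0.16 × 0.34 = 0.022848
  Central: 0.07 × 0.07 × 0.166 = 0.0008134
  West: 0.46 × 0.06 × 0.068 = 0.0018768
  Coastal: 0.05 × 0.09 × 0.094 = 0.000423
Sum = 0.0259612.
P(Central | evidence) = 0.0008134 / 0.0259612 ≈ 0.0313.

0.0313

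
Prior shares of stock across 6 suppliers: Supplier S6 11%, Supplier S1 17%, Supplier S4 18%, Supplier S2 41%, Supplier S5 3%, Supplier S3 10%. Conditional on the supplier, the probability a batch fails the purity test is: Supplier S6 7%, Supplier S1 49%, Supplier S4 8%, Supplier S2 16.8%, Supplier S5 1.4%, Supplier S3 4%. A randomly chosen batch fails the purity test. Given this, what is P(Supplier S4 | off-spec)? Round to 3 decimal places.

Unnormalized posteriors (prior × likelihood):
  Supplier S6: 0.11 × 0.07 = 0.0077
  Supplier S1: 0.17 × 0.49 = 0.0833
  Supplier S4: 0.18 × 0.08 = 0.0144
  Supplier S2: 0.41 × 0.168 = 0.06888
  Supplier S5: 0.03 × 0.014 = 0.00042
  Supplier S3: 0.1 × 0.04 = 0.004
Sum = 0.1787.
P(Supplier S4 | evidence) = 0.0144 / 0.1787 ≈ 0.081.

0.081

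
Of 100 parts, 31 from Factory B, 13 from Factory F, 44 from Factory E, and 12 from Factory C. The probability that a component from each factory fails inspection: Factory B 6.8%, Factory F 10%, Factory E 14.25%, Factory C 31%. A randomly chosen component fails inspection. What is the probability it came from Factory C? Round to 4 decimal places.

0.2777

Unnormalized posteriors (prior × likelihood):
  Factory B: 0.31 × 0.068 = 0.02108
  Factory F: 0.13 × 0.1 = 0.013
  Factory E: 0.44 × 0.1425 = 0.0627
  Factory C: 0.12 × 0.31 = 0.0372
Sum = 0.13398.
P(Factory C | evidence) = 0.0372 / 0.13398 ≈ 0.2777.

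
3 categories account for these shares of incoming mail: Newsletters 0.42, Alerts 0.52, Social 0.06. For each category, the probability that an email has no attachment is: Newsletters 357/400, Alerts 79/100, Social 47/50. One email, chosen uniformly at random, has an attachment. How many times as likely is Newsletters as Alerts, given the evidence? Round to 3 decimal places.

0.413

Taking complements, P(attachment | each) = Newsletters 0.1075, Alerts 0.21, Social 0.06.
Unnormalized posteriors (prior × likelihood):
  Newsletters: 0.42 × 0.1075 = 0.04515
  Alerts: 0.52 × 0.21 = 0.1092
  Social: 0.06 × 0.06 = 0.0036
Total = 0.15795.
The ratio is 0.04515 / 0.1092 (the normalizer cancels) = 0.413.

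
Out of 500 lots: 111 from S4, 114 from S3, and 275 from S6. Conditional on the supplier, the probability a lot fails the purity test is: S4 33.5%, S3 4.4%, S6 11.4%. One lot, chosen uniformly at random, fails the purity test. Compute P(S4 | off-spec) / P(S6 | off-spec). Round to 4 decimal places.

Compute prior × likelihood for every hypothesis:
  S4: 0.222 × 0.335 = 0.07437
  S3: 0.228 × 0.044 = 0.010032
  S6: 0.55 × 0.114 = 0.0627
Normalizing constant = 0.147102.
The ratio is 0.07437 / 0.0627 (the normalizer cancels) = 1.1861.

1.1861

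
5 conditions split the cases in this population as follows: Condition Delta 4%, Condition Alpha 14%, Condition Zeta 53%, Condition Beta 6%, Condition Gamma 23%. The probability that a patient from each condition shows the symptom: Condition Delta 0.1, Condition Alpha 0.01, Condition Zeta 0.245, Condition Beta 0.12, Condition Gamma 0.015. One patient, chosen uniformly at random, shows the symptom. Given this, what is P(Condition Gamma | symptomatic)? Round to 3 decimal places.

0.024

Unnormalized posteriors (prior × likelihood):
  Condition Delta: 0.04 × 0.1 = 0.004
  Condition Alpha: 0.14 × 0.01 = 0.0014
  Condition Zeta: 0.53 × 0.245 = 0.12985
  Condition Beta: 0.06 × 0.12 = 0.0072
  Condition Gamma: 0.23 × 0.015 = 0.00345
Sum = 0.1459.
P(Condition Gamma | evidence) = 0.00345 / 0.1459 ≈ 0.024.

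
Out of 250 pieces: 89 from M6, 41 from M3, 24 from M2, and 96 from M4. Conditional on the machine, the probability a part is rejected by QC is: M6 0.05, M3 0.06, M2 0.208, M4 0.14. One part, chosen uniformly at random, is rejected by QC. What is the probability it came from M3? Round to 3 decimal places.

Unnormalized posteriors (prior × likelihood):
  M6: 0.356 × 0.05 = 0.0178
  M3: 0.164 × 0.06 = 0.00984
  M2: 0.096 × 0.208 = 0.019968
  M4: 0.384 × 0.14 = 0.05376
Sum = 0.101368.
P(M3 | evidence) = 0.00984 / 0.101368 ≈ 0.097.

0.097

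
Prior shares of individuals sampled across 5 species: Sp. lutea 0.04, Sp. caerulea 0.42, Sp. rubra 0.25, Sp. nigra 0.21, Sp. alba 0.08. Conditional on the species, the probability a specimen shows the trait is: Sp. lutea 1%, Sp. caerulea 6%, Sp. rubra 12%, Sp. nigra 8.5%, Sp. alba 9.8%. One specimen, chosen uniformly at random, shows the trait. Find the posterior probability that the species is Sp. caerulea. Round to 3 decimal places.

0.310

Unnormalized posteriors (prior × likelihood):
  Sp. lutea: 0.04 × 0.01 = 0.0004
  Sp. caerulea: 0.42 × 0.06 = 0.0252
  Sp. rubra: 0.25 × 0.12 = 0.03
  Sp. nigra: 0.21 × 0.085 = 0.01785
  Sp. alba: 0.08 × 0.098 = 0.00784
Sum = 0.08129.
P(Sp. caerulea | evidence) = 0.0252 / 0.08129 ≈ 0.310.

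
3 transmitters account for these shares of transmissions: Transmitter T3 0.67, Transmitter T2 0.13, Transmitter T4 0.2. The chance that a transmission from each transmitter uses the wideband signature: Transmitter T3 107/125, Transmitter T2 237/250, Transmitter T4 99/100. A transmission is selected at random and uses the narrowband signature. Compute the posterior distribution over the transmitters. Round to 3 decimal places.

Transmitter T3 0.917, Transmitter T2 0.064, Transmitter T4 0.019

Taking complements, P(narrowband | each) = Transmitter T3 0.144, Transmitter T2 0.052, Transmitter T4 0.01.
Compute prior × likelihood for every hypothesis:
  Transmitter T3: 0.67 × 0.144 = 0.09648
  Transmitter T2: 0.13 × 0.052 = 0.00676
  Transmitter T4: 0.2 × 0.01 = 0.002
Sum = 0.10524.
P(Transmitter T3 | narrowband) = 0.09648/0.10524 ≈ 0.917
P(Transmitter T2 | narrowband) = 0.00676/0.10524 ≈ 0.064
P(Transmitter T4 | narrowband) = 0.002/0.10524 ≈ 0.019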